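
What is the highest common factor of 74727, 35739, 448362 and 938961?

gcd(74727, 35739): 74727 = 2·35739 + 3249; 35739 = 11·3249 + 0 → 3249
gcd(3249, 448362): 448362 = 138·3249 + 0 → 3249
gcd(3249, 938961): 938961 = 289·3249 + 0 → 3249

3249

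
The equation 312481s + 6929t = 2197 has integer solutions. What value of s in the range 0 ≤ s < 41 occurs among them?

gcd(312481, 6929) = 169 (Euclid: 312481 = 45·6929 + 676; 6929 = 10·676 + 169; 676 = 4·169 + 0), and 169 | 2197.
Extended Euclid: 312481·(-10) + 6929·(451) = 169. Scale by 13: s₀ = -130.
General solution s = s₀ + 41k; reducing mod 41 gives s = 34 (and t = -1533).

34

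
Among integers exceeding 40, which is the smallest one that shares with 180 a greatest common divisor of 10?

50

gcd(m, 180) = 10 forces 10 | m; write m = 10s. Then gcd(10s, 10·18) = 10·gcd(s, 18), so need gcd(s, 18) = 1.
10s > 40 gives s ≥ 5. The least s ≥ 5 coprime to 18 is 5, so m = 10·5 = 50.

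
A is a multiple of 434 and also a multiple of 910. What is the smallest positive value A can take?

gcd first: 910 = 2·434 + 42; 434 = 10·42 + 14; 42 = 3·14 + 0 → gcd = 14
lcm = 434·910/gcd = 394940/14 = 28210

28210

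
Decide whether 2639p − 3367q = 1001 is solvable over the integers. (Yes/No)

gcd(2639, 3367): 3367 = 1·2639 + 728; 2639 = 3·728 + 455; 728 = 1·455 + 273; 455 = 1·273 + 182; 273 = 1·182 + 91; 182 = 2·91 + 0 → 91
91 divides 1001, so a solution exists.

Yes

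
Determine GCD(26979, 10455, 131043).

26979 = 3 · 17 · 23²; 10455 = 3 · 5 · 17 · 41; 131043 = 3 · 11² · 19²
gcd takes min exponent of each prime: 3 = 3

3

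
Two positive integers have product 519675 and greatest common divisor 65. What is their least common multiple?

7995

Since gcd(u,v)·lcm(u,v) = uv, lcm = 519675/65 = 7995.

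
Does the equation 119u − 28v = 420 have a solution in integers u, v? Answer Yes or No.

By Bézout, 119u − 28v = 420 has integer solutions iff gcd(119, 28) | 420.
Euclid: 119 = 4·28 + 7; 28 = 4·7 + 0. gcd = 7; 420 mod 7 = 0. Yes.

Yes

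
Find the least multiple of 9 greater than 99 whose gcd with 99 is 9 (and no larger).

gcd(t, 99) = 9 forces 9 | t; write t = 9s. Then gcd(9s, 9·11) = 9·gcd(s, 11), so need gcd(s, 11) = 1.
9s > 99 gives s ≥ 12. The least s ≥ 12 coprime to 11 is 12, so t = 9·12 = 108.

108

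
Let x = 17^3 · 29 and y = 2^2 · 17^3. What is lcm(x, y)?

max exponent per prime: 2^2 · 17^3 · 29 = 569908

569908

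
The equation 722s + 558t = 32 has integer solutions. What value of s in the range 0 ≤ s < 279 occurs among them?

gcd(722, 558) = 2 (Euclid: 722 = 1·558 + 164; 558 = 3·164 + 66; 164 = 2·66 + 32; 66 = 2·32 + 2; 32 = 16·2 + 0), and 2 | 32.
Extended Euclid: 722·(-17) + 558·(22) = 2. Scale by 16: s₀ = -272.
General solution s = s₀ + 279k; reducing mod 279 gives s = 7 (and t = -9).

7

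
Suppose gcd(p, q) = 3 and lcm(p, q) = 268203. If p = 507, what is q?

Using pq = gcd(p,q)·lcm(p,q) = 3·268203 = 804609, we get q = 804609/507 = 1587.

1587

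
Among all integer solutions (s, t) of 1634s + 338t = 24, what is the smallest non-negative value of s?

72

Euclid: 1634 = 4·338 + 282; 338 = 1·282 + 56; 282 = 5·56 + 2; 56 = 28·2 + 0 → gcd = 2; 24 = 2·12.
Back-substitution yields 1634·(6) + 338·(-29) = 2, so one solution is s = 6·12 = 72, t = -29·12 = -348.
Solutions in s differ by 338/2 = 169; the one in [0, 169) is 72 mod 169 = 72.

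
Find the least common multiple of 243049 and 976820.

821505620

243049 = 17² · 29²; 976820 = 2² · 5 · 13² · 17²
max exponents: 2² · 5 · 13² · 17² · 29² = 821505620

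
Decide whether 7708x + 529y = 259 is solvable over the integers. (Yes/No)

Yes

gcd(7708, 529): 7708 = 14·529 + 302; 529 = 1·302 + 227; 302 = 1·227 + 75; 227 = 3·75 + 2; 75 = 37·2 + 1; 2 = 2·1 + 0 → 1
1 divides 259, so a solution exists.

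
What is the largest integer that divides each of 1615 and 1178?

1615 = 5 · 17 · 19
1178 = 2 · 19 · 31
Common: 19 = 19

19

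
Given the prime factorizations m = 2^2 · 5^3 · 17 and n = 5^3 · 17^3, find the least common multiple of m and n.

2456500

max exponent per prime: 2^2 · 5^3 · 17^3 = 2456500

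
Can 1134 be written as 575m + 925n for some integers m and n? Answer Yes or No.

No

By Bézout, 575m + 925n = 1134 has integer solutions iff gcd(575, 925) | 1134.
Euclid: 925 = 1·575 + 350; 575 = 1·350 + 225; 350 = 1·225 + 125; 225 = 1·125 + 100; 125 = 1·100 + 25; 100 = 4·25 + 0. gcd = 25; 1134 mod 25 = 9. No.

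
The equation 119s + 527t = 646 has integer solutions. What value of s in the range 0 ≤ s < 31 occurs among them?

1

Reduce mod 527: 119s ≡ 646 (mod 527). With g = gcd(119, 527) = 17 dividing 646, divide through: 7s ≡ 38 (mod 31).
Since gcd(7, 31) = 1, s ≡ 38·(7)⁻¹ ≡ 1 (mod 31). Smallest non-negative: 1.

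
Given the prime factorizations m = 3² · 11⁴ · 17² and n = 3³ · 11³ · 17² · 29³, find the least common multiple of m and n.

2786290160247

max exponent per prime: 3³ · 11⁴ · 17² · 29³ = 2786290160247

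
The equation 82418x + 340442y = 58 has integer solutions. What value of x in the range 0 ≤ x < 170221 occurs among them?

Euclid: 340442 = 4·82418 + 10770; 82418 = 7·10770 + 7028; 10770 = 1·7028 + 3742; 7028 = 1·3742 + 3286; 3742 = 1·3286 + 456; 3286 = 7·456 + 94; 456 = 4·94 + 80; 94 = 1·80 + 14; 80 = 5·14 + 10; 14 = 1·10 + 4; 10 = 2·4 + 2; 4 = 2·2 + 0 → gcd = 2; 58 = 2·29.
Back-substitution yields 82418·(-72419) + 340442·(17532) = 2, so one solution is x = -72419·29 = -2100151, y = 17532·29 = 508428.
Solutions in x differ by 340442/2 = 170221; the one in [0, 170221) is -2100151 mod 170221 = 112722.

112722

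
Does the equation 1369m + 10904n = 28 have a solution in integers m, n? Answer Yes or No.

By Bézout, 1369m + 10904n = 28 has integer solutions iff gcd(1369, 10904) | 28.
Euclid: 10904 = 7·1369 + 1321; 1369 = 1·1321 + 48; 1321 = 27·48 + 25; 48 = 1·25 + 23; 25 = 1·23 + 2; 23 = 11·2 + 1; 2 = 2·1 + 0. gcd = 1; 28 mod 1 = 0. Yes.

Yes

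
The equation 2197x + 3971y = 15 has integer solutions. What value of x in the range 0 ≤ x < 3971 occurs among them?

Euclid: 3971 = 1·2197 + 1774; 2197 = 1·1774 + 423; 1774 = 4·423 + 82; 423 = 5·82 + 13; 82 = 6·13 + 4; 13 = 3·4 + 1; 4 = 4·1 + 0 → gcd = 1; 15 = 1·15.
Back-substitution yields 2197·(920) + 3971·(-509) = 1, so one solution is x = 920·15 = 13800, y = -509·15 = -7635.
Solutions in x differ by 3971/1 = 3971; the one in [0, 3971) is 13800 mod 3971 = 1887.

1887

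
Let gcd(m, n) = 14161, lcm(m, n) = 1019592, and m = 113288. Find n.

127449

Using mn = gcd(m,n)·lcm(m,n) = 14161·1019592 = 14438442312, we get n = 14438442312/113288 = 127449.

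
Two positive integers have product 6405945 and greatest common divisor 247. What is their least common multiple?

25935

For any two positive integers, gcd × lcm equals their product. Hence lcm = 6405945 / 247 = 25935.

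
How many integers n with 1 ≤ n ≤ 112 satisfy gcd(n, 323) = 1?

101

323 = 17·19. Inclusion–exclusion on these primes:
112 − ⌊112/17⌋ − ⌊112/19⌋ + ⌊112/323⌋ = 101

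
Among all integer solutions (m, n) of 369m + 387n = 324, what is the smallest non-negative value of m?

25

gcd(369, 387) = 9 (Euclid: 387 = 1·369 + 18; 369 = 20·18 + 9; 18 = 2·9 + 0), and 9 | 324.
Extended Euclid: 369·(21) + 387·(-20) = 9. Scale by 36: m₀ = 756.
General solution m = m₀ + 43t; reducing mod 43 gives m = 25 (and n = -23).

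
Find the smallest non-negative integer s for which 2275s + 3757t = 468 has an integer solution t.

167

Reduce mod 3757: 2275s ≡ 468 (mod 3757). With g = gcd(2275, 3757) = 13 dividing 468, divide through: 175s ≡ 36 (mod 289).
Since gcd(175, 289) = 1, s ≡ 36·(175)⁻¹ ≡ 167 (mod 289). Smallest non-negative: 167.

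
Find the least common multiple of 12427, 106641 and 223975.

3553811325

12427 = 17² · 43; 106641 = 3² · 17² · 41; 223975 = 5² · 17² · 31
lcm takes max exponent of each prime: 3² · 5² · 17² · 31 · 41 · 43 = 3553811325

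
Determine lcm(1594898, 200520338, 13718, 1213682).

14147361737518838

1594898 = 2 · 19² · 47²; 200520338 = 2 · 17² · 19² · 31²; 13718 = 2 · 19³; 1213682 = 2 · 19² · 41²
lcm takes max exponent of each prime: 2 · 17² · 19³ · 31² · 41² · 47² = 14147361737518838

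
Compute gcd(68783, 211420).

11

68783 = 11 · 13² · 37
211420 = 2² · 5 · 11 · 31²
Common: 11 = 11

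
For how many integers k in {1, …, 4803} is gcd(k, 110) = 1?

Prime factors of 110: 2, 5, 11. Count integers ≤ 4803 divisible by none of them.
By inclusion–exclusion: 4803 − ⌊4803/2⌋ − ⌊4803/5⌋ − ⌊4803/11⌋ + ⌊4803/10⌋ + ⌊4803/22⌋ + ⌊4803/55⌋ − ⌊4803/110⌋ = 1748.

1748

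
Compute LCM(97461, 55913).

24657633

gcd first: 97461 = 1·55913 + 41548; 55913 = 1·41548 + 14365; 41548 = 2·14365 + 12818; 14365 = 1·12818 + 1547; 12818 = 8·1547 + 442; 1547 = 3·442 + 221; 442 = 2·221 + 0 → gcd = 221
lcm = 97461·55913/gcd = 5449336893/221 = 24657633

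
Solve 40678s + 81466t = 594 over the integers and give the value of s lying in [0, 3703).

2211

Euclid: 81466 = 2·40678 + 110; 40678 = 369·110 + 88; 110 = 1·88 + 22; 88 = 4·22 + 0 → gcd = 22; 594 = 22·27.
Back-substitution yields 40678·(-741) + 81466·(370) = 22, so one solution is s = -741·27 = -20007, t = 370·27 = 9990.
Solutions in s differ by 81466/22 = 3703; the one in [0, 3703) is -20007 mod 3703 = 2211.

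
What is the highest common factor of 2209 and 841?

Euclid: 2209 = 2·841 + 527; 841 = 1·527 + 314; 527 = 1·314 + 213; 314 = 1·213 + 101; 213 = 2·101 + 11; 101 = 9·11 + 2; 11 = 5·2 + 1; 2 = 2·1 + 0. Last nonzero remainder: 1.

1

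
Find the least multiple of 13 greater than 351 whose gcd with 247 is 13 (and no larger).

Multiples of 13 above 351: 13·28, 13·29, … . Need the cofactor coprime to 247/13 = 19.
Checking s = 28, 29, … the first with gcd(s, 19) = 1 is s = 28, giving 364.

364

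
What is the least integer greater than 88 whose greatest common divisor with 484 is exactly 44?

132

484 = 44·11. Any a with gcd(a, 484) = 44 is a multiple of 44, say 44s, with s coprime to 11.
Need s > 88/44, so s ≥ 3. First s ≥ 3 with gcd(s, 11) = 1 is s = 3. Thus a = 44·3 = 132.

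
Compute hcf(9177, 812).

7

9177 = 3 · 7 · 19 · 23
812 = 2² · 7 · 29
Common: 7 = 7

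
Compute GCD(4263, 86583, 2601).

gcd(4263, 86583): 86583 = 20·4263 + 1323; 4263 = 3·1323 + 294; 1323 = 4·294 + 147; 294 = 2·147 + 0 → 147
gcd(147, 2601): 2601 = 17·147 + 102; 147 = 1·102 + 45; 102 = 2·45 + 12; 45 = 3·12 + 9; 12 = 1·9 + 3; 9 = 3·3 + 0 → 3

3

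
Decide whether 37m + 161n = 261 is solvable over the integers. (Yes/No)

gcd(37, 161): 161 = 4·37 + 13; 37 = 2·13 + 11; 13 = 1·11 + 2; 11 = 5·2 + 1; 2 = 2·1 + 0 → 1
1 divides 261, so a solution exists.

Yes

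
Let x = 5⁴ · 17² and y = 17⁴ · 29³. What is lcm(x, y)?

max exponent per prime: 5⁴ · 17⁴ · 29³ = 1273121043125

1273121043125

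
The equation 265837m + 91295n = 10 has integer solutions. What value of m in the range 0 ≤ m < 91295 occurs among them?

80110

Reduce mod 91295: 265837m ≡ 10 (mod 91295). With g = gcd(265837, 91295) = 1 dividing 10, divide through: 265837m ≡ 10 (mod 91295).
Since gcd(265837, 91295) = 1, m ≡ 10·(265837)⁻¹ ≡ 80110 (mod 91295). Smallest non-negative: 80110.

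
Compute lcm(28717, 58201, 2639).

28717 = 13 · 47²; 58201 = 11² · 13 · 37; 2639 = 7 · 13 · 29
lcm takes max exponent of each prime: 7 · 11² · 13 · 29 · 37 · 47² = 26098899827

26098899827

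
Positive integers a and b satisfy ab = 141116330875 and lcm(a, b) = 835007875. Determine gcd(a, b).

169

gcd·lcm = product, so gcd = 141116330875/835007875 = 169.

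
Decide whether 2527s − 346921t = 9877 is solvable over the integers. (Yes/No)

gcd(2527, 346921): 346921 = 137·2527 + 722; 2527 = 3·722 + 361; 722 = 2·361 + 0 → 361
361 does not divide 9877, so a solution does not exist.

No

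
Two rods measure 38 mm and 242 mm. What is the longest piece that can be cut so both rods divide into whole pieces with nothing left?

38 = 2 · 19
242 = 2 · 11²
Common: 2 = 2

2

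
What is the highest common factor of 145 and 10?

5

145 = 5 · 29
10 = 2 · 5
Common: 5 = 5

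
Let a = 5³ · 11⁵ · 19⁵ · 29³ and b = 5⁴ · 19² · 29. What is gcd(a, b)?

min exponent per shared prime: 5³ · 19² · 29 = 1308625

1308625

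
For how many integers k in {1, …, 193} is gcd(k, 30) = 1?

52

30 = 2·3·5. Inclusion–exclusion on these primes:
193 − ⌊193/2⌋ − ⌊193/3⌋ − ⌊193/5⌋ + ⌊193/6⌋ + ⌊193/10⌋ + ⌊193/15⌋ − ⌊193/30⌋ = 52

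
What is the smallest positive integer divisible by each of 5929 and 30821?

gcd first: 30821 = 5·5929 + 1176; 5929 = 5·1176 + 49; 1176 = 24·49 + 0 → gcd = 49
lcm = 5929·30821/gcd = 182737709/49 = 3729341

3729341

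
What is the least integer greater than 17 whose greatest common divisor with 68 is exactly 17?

51

68 = 17·4. Any t with gcd(t, 68) = 17 is a multiple of 17, say 17s, with s coprime to 4.
Need s > 17/17, so s ≥ 2. First s ≥ 2 with gcd(s, 4) = 1 is s = 3. Thus t = 17·3 = 51.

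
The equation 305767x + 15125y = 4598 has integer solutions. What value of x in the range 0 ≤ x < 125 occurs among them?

gcd(305767, 15125) = 121 (Euclid: 305767 = 20·15125 + 3267; 15125 = 4·3267 + 2057; 3267 = 1·2057 + 1210; 2057 = 1·1210 + 847; 1210 = 1·847 + 363; 847 = 2·363 + 121; 363 = 3·121 + 0), and 121 | 4598.
Extended Euclid: 305767·(-37) + 15125·(748) = 121. Scale by 38: x₀ = -1406.
General solution x = x₀ + 125t; reducing mod 125 gives x = 94 (and y = -1900).

94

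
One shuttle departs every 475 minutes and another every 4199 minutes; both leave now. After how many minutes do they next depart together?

104975

gcd first: 4199 = 8·475 + 399; 475 = 1·399 + 76; 399 = 5·76 + 19; 76 = 4·19 + 0 → gcd = 19
lcm = 475·4199/gcd = 1994525/19 = 104975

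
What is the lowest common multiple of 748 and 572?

9724

gcd first: 748 = 1·572 + 176; 572 = 3·176 + 44; 176 = 4·44 + 0 → gcd = 44
lcm = 748·572/gcd = 427856/44 = 9724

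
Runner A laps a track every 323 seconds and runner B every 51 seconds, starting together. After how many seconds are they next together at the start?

323 = 17 · 19; 51 = 3 · 17
max exponents: 3 · 17 · 19 = 969

969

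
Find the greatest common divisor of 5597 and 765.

1

5597 = 29 · 193
765 = 3² · 5 · 17
Common: 1 = 1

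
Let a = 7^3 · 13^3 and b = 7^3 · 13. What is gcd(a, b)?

min exponent per shared prime: 7^3 · 13 = 4459

4459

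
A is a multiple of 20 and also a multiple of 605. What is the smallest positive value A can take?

20 = 2² · 5; 605 = 5 · 11²
max exponents: 2² · 5 · 11² = 2420

2420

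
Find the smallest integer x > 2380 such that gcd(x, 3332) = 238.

2618

gcd(x, 3332) = 238 forces 238 | x; write x = 238s. Then gcd(238s, 238·14) = 238·gcd(s, 14), so need gcd(s, 14) = 1.
238s > 2380 gives s ≥ 11. The least s ≥ 11 coprime to 14 is 11, so x = 238·11 = 2618.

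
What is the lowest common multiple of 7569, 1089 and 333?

33886413

7569 = 3² · 29²; 1089 = 3² · 11²; 333 = 3² · 37
lcm takes max exponent of each prime: 3² · 11² · 29² · 37 = 33886413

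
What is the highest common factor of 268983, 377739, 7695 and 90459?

171

268983 = 3² · 11² · 13 · 19; 377739 = 3² · 19 · 47²; 7695 = 3⁴ · 5 · 19; 90459 = 3² · 19 · 23²
gcd takes min exponent of each prime: 3² · 19 = 171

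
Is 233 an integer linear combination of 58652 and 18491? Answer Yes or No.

By Bézout, 58652s − 18491t = 233 has integer solutions iff gcd(58652, 18491) | 233.
Euclid: 58652 = 3·18491 + 3179; 18491 = 5·3179 + 2596; 3179 = 1·2596 + 583; 2596 = 4·583 + 264; 583 = 2·264 + 55; 264 = 4·55 + 44; 55 = 1·44 + 11; 44 = 4·11 + 0. gcd = 11; 233 mod 11 = 2. No.

No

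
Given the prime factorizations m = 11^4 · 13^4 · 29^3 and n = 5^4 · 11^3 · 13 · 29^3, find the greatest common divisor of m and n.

422002867

min exponent per shared prime: 11^3 · 13 · 29^3 = 422002867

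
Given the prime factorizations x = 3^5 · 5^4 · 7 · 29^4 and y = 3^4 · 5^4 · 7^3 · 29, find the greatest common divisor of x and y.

min exponent per shared prime: 3^4 · 5^4 · 7 · 29 = 10276875

10276875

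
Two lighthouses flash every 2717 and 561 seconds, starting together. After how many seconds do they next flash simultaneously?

138567

gcd first: 2717 = 4·561 + 473; 561 = 1·473 + 88; 473 = 5·88 + 33; 88 = 2·33 + 22; 33 = 1·22 + 11; 22 = 2·11 + 0 → gcd = 11
lcm = 2717·561/gcd = 1524237/11 = 138567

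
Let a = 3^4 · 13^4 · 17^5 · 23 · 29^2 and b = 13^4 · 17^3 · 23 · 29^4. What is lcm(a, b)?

max exponent per prime: 3^4 · 13^4 · 17^5 · 23 · 29^4 = 53434636899990423831

53434636899990423831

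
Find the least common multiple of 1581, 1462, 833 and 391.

153233682

lcm(1581, 1462) = 1581·1462/gcd = 2311422/17 = 135966
lcm(135966, 833) = 135966·833/gcd = 113259678/17 = 6662334
lcm(6662334, 391) = 6662334·391/gcd = 2604972594/17 = 153233682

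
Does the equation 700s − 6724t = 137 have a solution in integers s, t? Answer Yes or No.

By Bézout, 700s − 6724t = 137 has integer solutions iff gcd(700, 6724) | 137.
Euclid: 6724 = 9·700 + 424; 700 = 1·424 + 276; 424 = 1·276 + 148; 276 = 1·148 + 128; 148 = 1·128 + 20; 128 = 6·20 + 8; 20 = 2·8 + 4; 8 = 2·4 + 0. gcd = 4; 137 mod 4 = 1. No.

No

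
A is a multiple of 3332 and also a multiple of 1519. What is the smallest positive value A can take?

gcd first: 3332 = 2·1519 + 294; 1519 = 5·294 + 49; 294 = 6·49 + 0 → gcd = 49
lcm = 3332·1519/gcd = 5061308/49 = 103292

103292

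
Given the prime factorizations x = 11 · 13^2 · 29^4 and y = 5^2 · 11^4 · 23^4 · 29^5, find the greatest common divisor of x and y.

7780091

min exponent per shared prime: 11 · 29^4 = 7780091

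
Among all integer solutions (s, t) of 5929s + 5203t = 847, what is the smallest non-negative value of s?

gcd(5929, 5203) = 121 (Euclid: 5929 = 1·5203 + 726; 5203 = 7·726 + 121; 726 = 6·121 + 0), and 121 | 847.
Extended Euclid: 5929·(-7) + 5203·(8) = 121. Scale by 7: s₀ = -49.
General solution s = s₀ + 43k; reducing mod 43 gives s = 37 (and t = -42).

37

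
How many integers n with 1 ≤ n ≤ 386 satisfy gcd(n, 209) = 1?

Prime factors of 209: 11, 19. Count integers ≤ 386 divisible by none of them.
By inclusion–exclusion: 386 − ⌊386/11⌋ − ⌊386/19⌋ + ⌊386/209⌋ = 332.

332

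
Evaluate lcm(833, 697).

34153

833 = 7² · 17; 697 = 17 · 41
max exponents: 7² · 17 · 41 = 34153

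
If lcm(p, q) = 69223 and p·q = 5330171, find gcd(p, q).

77

From gcd × lcm = pq: gcd = 5330171 / 69223 = 77.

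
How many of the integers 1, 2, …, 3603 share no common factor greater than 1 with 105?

1647

105 = 3·5·7. Inclusion–exclusion on these primes:
3603 − ⌊3603/3⌋ − ⌊3603/5⌋ − ⌊3603/7⌋ + ⌊3603/15⌋ + ⌊3603/21⌋ + ⌊3603/35⌋ − ⌊3603/105⌋ = 1647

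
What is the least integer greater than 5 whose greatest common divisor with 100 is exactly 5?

gcd(t, 100) = 5 forces 5 | t; write t = 5s. Then gcd(5s, 5·20) = 5·gcd(s, 20), so need gcd(s, 20) = 1.
5s > 5 gives s ≥ 2. The least s ≥ 2 coprime to 20 is 3, so t = 5·3 = 15.

15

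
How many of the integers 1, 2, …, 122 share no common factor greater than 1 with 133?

133 = 7·19. Inclusion–exclusion on these primes:
122 − ⌊122/7⌋ − ⌊122/19⌋ + ⌊122/133⌋ = 99

99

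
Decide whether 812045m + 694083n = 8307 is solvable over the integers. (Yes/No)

By Bézout, 812045m + 694083n = 8307 has integer solutions iff gcd(812045, 694083) | 8307.
Euclid: 812045 = 1·694083 + 117962; 694083 = 5·117962 + 104273; 117962 = 1·104273 + 13689; 104273 = 7·13689 + 8450; 13689 = 1·8450 + 5239; 8450 = 1·5239 + 3211; 5239 = 1·3211 + 2028; 3211 = 1·2028 + 1183; 2028 = 1·1183 + 845; 1183 = 1·845 + 338; 845 = 2·338 + 169; 338 = 2·169 + 0. gcd = 169; 8307 mod 169 = 26. No.

No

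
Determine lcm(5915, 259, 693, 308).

86666580

lcm(5915, 259) = 5915·259/gcd = 1531985/7 = 218855
lcm(218855, 693) = 218855·693/gcd = 151666515/7 = 21666645
lcm(21666645, 308) = 21666645·308/gcd = 6673326660/77 = 86666580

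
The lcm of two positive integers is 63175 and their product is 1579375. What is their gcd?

From gcd × lcm = ab: gcd = 1579375 / 63175 = 25.

25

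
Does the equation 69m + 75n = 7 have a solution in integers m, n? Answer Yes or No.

By Bézout, 69m + 75n = 7 has integer solutions iff gcd(69, 75) | 7.
Euclid: 75 = 1·69 + 6; 69 = 11·6 + 3; 6 = 2·3 + 0. gcd = 3; 7 mod 3 = 1. No.

No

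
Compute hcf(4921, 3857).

133

4921 = 7 · 19 · 37
3857 = 7 · 19 · 29
Common: 7 · 19 = 133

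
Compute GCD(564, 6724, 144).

gcd(564, 6724): 6724 = 11·564 + 520; 564 = 1·520 + 44; 520 = 11·44 + 36; 44 = 1·36 + 8; 36 = 4·8 + 4; 8 = 2·4 + 0 → 4
gcd(4, 144): 144 = 36·4 + 0 → 4

4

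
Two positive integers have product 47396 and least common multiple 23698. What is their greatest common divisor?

2

From gcd × lcm = ab: gcd = 47396 / 23698 = 2.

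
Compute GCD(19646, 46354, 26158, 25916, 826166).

gcd(19646, 46354): 46354 = 2·19646 + 7062; 19646 = 2·7062 + 5522; 7062 = 1·5522 + 1540; 5522 = 3·1540 + 902; 1540 = 1·902 + 638; 902 = 1·638 + 264; 638 = 2·264 + 110; 264 = 2·110 + 44; 110 = 2·44 + 22; 44 = 2·22 + 0 → 22
gcd(22, 26158): 26158 = 1189·22 + 0 → 22
gcd(22, 25916): 25916 = 1178·22 + 0 → 22
gcd(22, 826166): 826166 = 37553·22 + 0 → 22

22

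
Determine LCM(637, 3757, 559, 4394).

2675607662

637 = 7² · 13; 3757 = 13 · 17²; 559 = 13 · 43; 4394 = 2 · 13³
lcm takes max exponent of each prime: 2 · 7² · 13³ · 17² · 43 = 2675607662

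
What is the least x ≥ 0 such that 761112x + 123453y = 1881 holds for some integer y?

gcd(761112, 123453) = 99 (Euclid: 761112 = 6·123453 + 20394; 123453 = 6·20394 + 1089; 20394 = 18·1089 + 792; 1089 = 1·792 + 297; 792 = 2·297 + 198; 297 = 1·198 + 99; 198 = 2·99 + 0), and 99 | 1881.
Extended Euclid: 761112·(-454) + 123453·(2799) = 99. Scale by 19: x₀ = -8626.
General solution x = x₀ + 1247t; reducing mod 1247 gives x = 103 (and y = -635).

103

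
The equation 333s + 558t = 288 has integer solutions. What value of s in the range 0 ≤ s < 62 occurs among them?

Reduce mod 558: 333s ≡ 288 (mod 558). With g = gcd(333, 558) = 9 dividing 288, divide through: 37s ≡ 32 (mod 62).
Since gcd(37, 62) = 1, s ≡ 32·(37)⁻¹ ≡ 26 (mod 62). Smallest non-negative: 26.

26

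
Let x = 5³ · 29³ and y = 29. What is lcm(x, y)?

max exponent per prime: 5³ · 29³ = 3048625

3048625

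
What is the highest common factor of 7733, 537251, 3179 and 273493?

7733 = 11 · 19 · 37; 537251 = 11 · 13² · 17²; 3179 = 11 · 17²; 273493 = 11 · 23² · 47
gcd takes min exponent of each prime: 11 = 11

11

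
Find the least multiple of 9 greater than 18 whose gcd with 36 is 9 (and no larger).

27

gcd(t, 36) = 9 forces 9 | t; write t = 9s. Then gcd(9s, 9·4) = 9·gcd(s, 4), so need gcd(s, 4) = 1.
9s > 18 gives s ≥ 3. The least s ≥ 3 coprime to 4 is 3, so t = 9·3 = 27.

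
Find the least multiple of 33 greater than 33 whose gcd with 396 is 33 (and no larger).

Multiples of 33 above 33: 33·2, 33·3, … . Need the cofactor coprime to 396/33 = 12.
Checking s = 2, 3, … the first with gcd(s, 12) = 1 is s = 5, giving 165.

165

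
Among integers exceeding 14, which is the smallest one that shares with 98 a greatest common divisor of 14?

Multiples of 14 above 14: 14·2, 14·3, … . Need the cofactor coprime to 98/14 = 7.
Checking s = 2, 3, … the first with gcd(s, 7) = 1 is s = 2, giving 28.

28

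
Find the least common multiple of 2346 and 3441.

2690862

2346 = 2 · 3 · 17 · 23; 3441 = 3 · 31 · 37
max exponents: 2 · 3 · 17 · 23 · 31 · 37 = 2690862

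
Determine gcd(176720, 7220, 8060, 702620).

176720 = 2⁴ · 5 · 47²; 7220 = 2² · 5 · 19²; 8060 = 2² · 5 · 13 · 31; 702620 = 2² · 5 · 19 · 43²
gcd takes min exponent of each prime: 2² · 5 = 20

20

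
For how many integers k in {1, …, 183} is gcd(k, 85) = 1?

139

Prime factors of 85: 5, 17. Count integers ≤ 183 divisible by none of them.
By inclusion–exclusion: 183 − ⌊183/5⌋ − ⌊183/17⌋ + ⌊183/85⌋ = 139.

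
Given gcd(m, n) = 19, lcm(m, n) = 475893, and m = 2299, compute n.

Using mn = gcd(m,n)·lcm(m,n) = 19·475893 = 9041967, we get n = 9041967/2299 = 3933.

3933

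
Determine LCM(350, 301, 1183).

2543450

lcm(350, 301) = 350·301/gcd = 105350/7 = 15050
lcm(15050, 1183) = 15050·1183/gcd = 17804150/7 = 2543450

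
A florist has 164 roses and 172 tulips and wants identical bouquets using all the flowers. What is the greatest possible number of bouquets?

4

164 = 2² · 41
172 = 2² · 43
Common: 2² = 4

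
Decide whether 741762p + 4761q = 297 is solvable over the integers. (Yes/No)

Yes

By Bézout, 741762p + 4761q = 297 has integer solutions iff gcd(741762, 4761) | 297.
Euclid: 741762 = 155·4761 + 3807; 4761 = 1·3807 + 954; 3807 = 3·954 + 945; 954 = 1·945 + 9; 945 = 105·9 + 0. gcd = 9; 297 mod 9 = 0. Yes.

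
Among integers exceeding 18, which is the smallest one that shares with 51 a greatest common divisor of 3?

21

gcd(x, 51) = 3 forces 3 | x; write x = 3s. Then gcd(3s, 3·17) = 3·gcd(s, 17), so need gcd(s, 17) = 1.
3s > 18 gives s ≥ 7. The least s ≥ 7 coprime to 17 is 7, so x = 3·7 = 21.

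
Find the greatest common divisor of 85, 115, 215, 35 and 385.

5

85 = 5 · 17; 115 = 5 · 23; 215 = 5 · 43; 35 = 5 · 7; 385 = 5 · 7 · 11
gcd takes min exponent of each prime: 5 = 5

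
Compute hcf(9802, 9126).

Euclid: 9802 = 1·9126 + 676; 9126 = 13·676 + 338; 676 = 2·338 + 0. Last nonzero remainder: 338.

338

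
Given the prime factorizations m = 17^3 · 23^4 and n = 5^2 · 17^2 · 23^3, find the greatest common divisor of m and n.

3516263

min exponent per shared prime: 17^2 · 23^3 = 3516263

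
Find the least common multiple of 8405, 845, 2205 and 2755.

8405 = 5 · 41²; 845 = 5 · 13²; 2205 = 3² · 5 · 7²; 2755 = 5 · 19 · 29
lcm takes max exponent of each prime: 3² · 5 · 7² · 13² · 19 · 29 · 41² = 345155350995

345155350995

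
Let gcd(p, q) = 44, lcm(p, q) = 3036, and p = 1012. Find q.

Using pq = gcd(p,q)·lcm(p,q) = 44·3036 = 133584, we get q = 133584/1012 = 132.

132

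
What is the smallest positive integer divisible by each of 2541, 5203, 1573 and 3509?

2541 = 3 · 7 · 11²; 5203 = 11² · 43; 1573 = 11² · 13; 3509 = 11² · 29
lcm takes max exponent of each prime: 3 · 7 · 11² · 13 · 29 · 43 = 41192151

41192151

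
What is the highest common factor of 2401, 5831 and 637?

49

gcd(2401, 5831): 5831 = 2·2401 + 1029; 2401 = 2·1029 + 343; 1029 = 3·343 + 0 → 343
gcd(343, 637): 637 = 1·343 + 294; 343 = 1·294 + 49; 294 = 6·49 + 0 → 49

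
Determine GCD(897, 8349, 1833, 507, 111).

3

gcd(897, 8349): 8349 = 9·897 + 276; 897 = 3·276 + 69; 276 = 4·69 + 0 → 69
gcd(69, 1833): 1833 = 26·69 + 39; 69 = 1·39 + 30; 39 = 1·30 + 9; 30 = 3·9 + 3; 9 = 3·3 + 0 → 3
gcd(3, 507): 507 = 169·3 + 0 → 3
gcd(3, 111): 111 = 37·3 + 0 → 3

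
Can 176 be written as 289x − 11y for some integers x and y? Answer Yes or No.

Yes

By Bézout, 289x − 11y = 176 has integer solutions iff gcd(289, 11) | 176.
Euclid: 289 = 26·11 + 3; 11 = 3·3 + 2; 3 = 1·2 + 1; 2 = 2·1 + 0. gcd = 1; 176 mod 1 = 0. Yes.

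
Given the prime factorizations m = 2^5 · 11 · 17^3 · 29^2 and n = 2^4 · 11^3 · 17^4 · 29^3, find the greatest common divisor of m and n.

min exponent per shared prime: 2^4 · 11 · 17^3 · 29^2 = 727202608

727202608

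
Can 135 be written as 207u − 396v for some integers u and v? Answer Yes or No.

Yes

By Bézout, 207u − 396v = 135 has integer solutions iff gcd(207, 396) | 135.
Euclid: 396 = 1·207 + 189; 207 = 1·189 + 18; 189 = 10·18 + 9; 18 = 2·9 + 0. gcd = 9; 135 mod 9 = 0. Yes.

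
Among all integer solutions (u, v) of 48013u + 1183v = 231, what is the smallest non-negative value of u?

113

Reduce mod 1183: 48013u ≡ 231 (mod 1183). With g = gcd(48013, 1183) = 7 dividing 231, divide through: 6859u ≡ 33 (mod 169).
Since gcd(6859, 169) = 1, u ≡ 33·(6859)⁻¹ ≡ 113 (mod 169). Smallest non-negative: 113.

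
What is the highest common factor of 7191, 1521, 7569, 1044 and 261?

9

gcd(7191, 1521): 7191 = 4·1521 + 1107; 1521 = 1·1107 + 414; 1107 = 2·414 + 279; 414 = 1·279 + 135; 279 = 2·135 + 9; 135 = 15·9 + 0 → 9
gcd(9, 7569): 7569 = 841·9 + 0 → 9
gcd(9, 1044): 1044 = 116·9 + 0 → 9
gcd(9, 261): 261 = 29·9 + 0 → 9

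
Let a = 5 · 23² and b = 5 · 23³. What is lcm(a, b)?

60835

max exponent per prime: 5 · 23³ = 60835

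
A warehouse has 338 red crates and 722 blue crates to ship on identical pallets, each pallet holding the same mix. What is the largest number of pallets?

338 = 2 · 13²
722 = 2 · 19²
Common: 2 = 2

2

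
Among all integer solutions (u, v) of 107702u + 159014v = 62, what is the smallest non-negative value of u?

57086

gcd(107702, 159014) = 2 (Euclid: 159014 = 1·107702 + 51312; 107702 = 2·51312 + 5078; 51312 = 10·5078 + 532; 5078 = 9·532 + 290; 532 = 1·290 + 242; 290 = 1·242 + 48; 242 = 5·48 + 2; 48 = 24·2 + 0), and 2 | 62.
Extended Euclid: 107702·(-3288) + 159014·(2227) = 2. Scale by 31: u₀ = -101928.
General solution u = u₀ + 79507t; reducing mod 79507 gives u = 57086 (and v = -38665).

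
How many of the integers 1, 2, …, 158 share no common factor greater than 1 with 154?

62

Prime factors of 154: 2, 7, 11. Count integers ≤ 158 divisible by none of them.
By inclusion–exclusion: 158 − ⌊158/2⌋ − ⌊158/7⌋ − ⌊158/11⌋ + ⌊158/14⌋ + ⌊158/22⌋ + ⌊158/77⌋ − ⌊158/154⌋ = 62.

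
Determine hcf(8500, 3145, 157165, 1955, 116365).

8500 = 2² · 5³ · 17; 3145 = 5 · 17 · 37; 157165 = 5 · 17 · 43²; 1955 = 5 · 17 · 23; 116365 = 5 · 17 · 37²
gcd takes min exponent of each prime: 5 · 17 = 85

85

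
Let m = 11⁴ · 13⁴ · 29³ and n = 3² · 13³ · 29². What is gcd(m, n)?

1847677

min exponent per shared prime: 13³ · 29² = 1847677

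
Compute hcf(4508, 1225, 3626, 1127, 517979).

49

gcd(4508, 1225): 4508 = 3·1225 + 833; 1225 = 1·833 + 392; 833 = 2·392 + 49; 392 = 8·49 + 0 → 49
gcd(49, 3626): 3626 = 74·49 + 0 → 49
gcd(49, 1127): 1127 = 23·49 + 0 → 49
gcd(49, 517979): 517979 = 10571·49 + 0 → 49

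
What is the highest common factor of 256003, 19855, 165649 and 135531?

256003 = 11 · 17 · 37²; 19855 = 5 · 11 · 19²; 165649 = 11² · 37²; 135531 = 3² · 11 · 37²
gcd takes min exponent of each prime: 11 = 11

11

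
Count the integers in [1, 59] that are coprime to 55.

44

Prime factors of 55: 5, 11. Count integers ≤ 59 divisible by none of them.
By inclusion–exclusion: 59 − ⌊59/5⌋ − ⌊59/11⌋ + ⌊59/55⌋ = 44.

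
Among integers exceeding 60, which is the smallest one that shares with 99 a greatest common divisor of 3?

Multiples of 3 above 60: 3·21, 3·22, … . Need the cofactor coprime to 99/3 = 33.
Checking s = 21, 22, … the first with gcd(s, 33) = 1 is s = 23, giving 69.

69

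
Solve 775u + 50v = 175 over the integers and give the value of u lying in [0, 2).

Reduce mod 50: 775u ≡ 175 (mod 50). With g = gcd(775, 50) = 25 dividing 175, divide through: 31u ≡ 7 (mod 2).
Since gcd(31, 2) = 1, u ≡ 7·(31)⁻¹ ≡ 1 (mod 2). Smallest non-negative: 1.

1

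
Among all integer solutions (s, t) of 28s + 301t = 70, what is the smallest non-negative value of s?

24

Reduce mod 301: 28s ≡ 70 (mod 301). With g = gcd(28, 301) = 7 dividing 70, divide through: 4s ≡ 10 (mod 43).
Since gcd(4, 43) = 1, s ≡ 10·(4)⁻¹ ≡ 24 (mod 43). Smallest non-negative: 24.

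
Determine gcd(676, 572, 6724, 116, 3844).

gcd(676, 572): 676 = 1·572 + 104; 572 = 5·104 + 52; 104 = 2·52 + 0 → 52
gcd(52, 6724): 6724 = 129·52 + 16; 52 = 3·16 + 4; 16 = 4·4 + 0 → 4
gcd(4, 116): 116 = 29·4 + 0 → 4
gcd(4, 3844): 3844 = 961·4 + 0 → 4

4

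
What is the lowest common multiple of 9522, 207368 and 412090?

lcm(9522, 207368) = 9522·207368/gcd = 1974558096/1058 = 1866312
lcm(1866312, 412090) = 1866312·412090/gcd = 769088512080/98 = 7847841960

7847841960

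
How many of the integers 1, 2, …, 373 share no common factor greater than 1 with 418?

161

418 = 2·11·19. Inclusion–exclusion on these primes:
373 − ⌊373/2⌋ − ⌊373/11⌋ − ⌊373/19⌋ + ⌊373/22⌋ + ⌊373/38⌋ + ⌊373/209⌋ − ⌊373/418⌋ = 161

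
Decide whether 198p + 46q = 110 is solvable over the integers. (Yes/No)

By Bézout, 198p + 46q = 110 has integer solutions iff gcd(198, 46) | 110.
Euclid: 198 = 4·46 + 14; 46 = 3·14 + 4; 14 = 3·4 + 2; 4 = 2·2 + 0. gcd = 2; 110 mod 2 = 0. Yes.

Yes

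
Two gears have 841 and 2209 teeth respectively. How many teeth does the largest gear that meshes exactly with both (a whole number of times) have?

841 = 29²
2209 = 47²
Common: 1 = 1

1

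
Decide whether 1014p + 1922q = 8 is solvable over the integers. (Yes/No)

By Bézout, 1014p + 1922q = 8 has integer solutions iff gcd(1014, 1922) | 8.
Euclid: 1922 = 1·1014 + 908; 1014 = 1·908 + 106; 908 = 8·106 + 60; 106 = 1·60 + 46; 60 = 1·46 + 14; 46 = 3·14 + 4; 14 = 3·4 + 2; 4 = 2·2 + 0. gcd = 2; 8 mod 2 = 0. Yes.

Yes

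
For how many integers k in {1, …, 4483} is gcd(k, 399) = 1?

399 = 3·7·19. Inclusion–exclusion on these primes:
4483 − ⌊4483/3⌋ − ⌊4483/7⌋ − ⌊4483/19⌋ + ⌊4483/21⌋ + ⌊4483/57⌋ + ⌊4483/133⌋ − ⌊4483/399⌋ = 2427

2427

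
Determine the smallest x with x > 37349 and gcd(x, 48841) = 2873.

40222

gcd(x, 48841) = 2873 forces 2873 | x; write x = 2873s. Then gcd(2873s, 2873·17) = 2873·gcd(s, 17), so need gcd(s, 17) = 1.
2873s > 37349 gives s ≥ 14. The least s ≥ 14 coprime to 17 is 14, so x = 2873·14 = 40222.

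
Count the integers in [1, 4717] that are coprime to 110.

1716

Prime factors of 110: 2, 5, 11. Count integers ≤ 4717 divisible by none of them.
By inclusion–exclusion: 4717 − ⌊4717/2⌋ − ⌊4717/5⌋ − ⌊4717/11⌋ + ⌊4717/10⌋ + ⌊4717/22⌋ + ⌊4717/55⌋ − ⌊4717/110⌋ = 1716.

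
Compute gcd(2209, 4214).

1

Euclid: 4214 = 1·2209 + 2005; 2209 = 1·2005 + 204; 2005 = 9·204 + 169; 204 = 1·169 + 35; 169 = 4·35 + 29; 35 = 1·29 + 6; 29 = 4·6 + 5; 6 = 1·5 + 1; 5 = 5·1 + 0. Last nonzero remainder: 1.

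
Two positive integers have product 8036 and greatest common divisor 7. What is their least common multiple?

For any two positive integers, gcd × lcm equals their product. Hence lcm = 8036 / 7 = 1148.

1148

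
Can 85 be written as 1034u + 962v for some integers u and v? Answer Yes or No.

No

By Bézout, 1034u + 962v = 85 has integer solutions iff gcd(1034, 962) | 85.
Euclid: 1034 = 1·962 + 72; 962 = 13·72 + 26; 72 = 2·26 + 20; 26 = 1·20 + 6; 20 = 3·6 + 2; 6 = 3·2 + 0. gcd = 2; 85 mod 2 = 1. No.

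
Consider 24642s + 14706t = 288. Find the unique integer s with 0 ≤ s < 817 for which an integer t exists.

Euclid: 24642 = 1·14706 + 9936; 14706 = 1·9936 + 4770; 9936 = 2·4770 + 396; 4770 = 12·396 + 18; 396 = 22·18 + 0 → gcd = 18; 288 = 18·16.
Back-substitution yields 24642·(-37) + 14706·(62) = 18, so one solution is s = -37·16 = -592, t = 62·16 = 992.
Solutions in s differ by 14706/18 = 817; the one in [0, 817) is -592 mod 817 = 225.

225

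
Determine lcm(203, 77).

2233

gcd first: 203 = 2·77 + 49; 77 = 1·49 + 28; 49 = 1·28 + 21; 28 = 1·21 + 7; 21 = 3·7 + 0 → gcd = 7
lcm = 203·77/gcd = 15631/7 = 2233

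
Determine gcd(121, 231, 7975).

gcd(121, 231): 231 = 1·121 + 110; 121 = 1·110 + 11; 110 = 10·11 + 0 → 11
gcd(11, 7975): 7975 = 725·11 + 0 → 11

11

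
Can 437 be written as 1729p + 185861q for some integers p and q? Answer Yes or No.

By Bézout, 1729p + 185861q = 437 has integer solutions iff gcd(1729, 185861) | 437.
Euclid: 185861 = 107·1729 + 858; 1729 = 2·858 + 13; 858 = 66·13 + 0. gcd = 13; 437 mod 13 = 8. No.

No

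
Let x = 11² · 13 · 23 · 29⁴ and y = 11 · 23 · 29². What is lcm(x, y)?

max exponent per prime: 11² · 13 · 23 · 29⁴ = 25588719299

25588719299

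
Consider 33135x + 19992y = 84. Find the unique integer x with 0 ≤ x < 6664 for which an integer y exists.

756

Reduce mod 19992: 33135x ≡ 84 (mod 19992). With g = gcd(33135, 19992) = 3 dividing 84, divide through: 11045x ≡ 28 (mod 6664).
Since gcd(11045, 6664) = 1, x ≡ 28·(11045)⁻¹ ≡ 756 (mod 6664). Smallest non-negative: 756.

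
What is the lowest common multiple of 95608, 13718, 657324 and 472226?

218215054706472

lcm(95608, 13718) = 95608·13718/gcd = 1311550544/38 = 34514488
lcm(34514488, 657324) = 34514488·657324/gcd = 22687201310112/76 = 298515806712
lcm(298515806712, 472226) = 298515806712·472226/gcd = 140966925340380912/646 = 218215054706472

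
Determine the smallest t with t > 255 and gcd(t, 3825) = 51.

357

Multiples of 51 above 255: 51·6, 51·7, … . Need the cofactor coprime to 3825/51 = 75.
Checking s = 6, 7, … the first with gcd(s, 75) = 1 is s = 7, giving 357.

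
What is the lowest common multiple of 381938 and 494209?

381938 = 2 · 19² · 23²; 494209 = 19² · 37²
max exponents: 2 · 19² · 23² · 37² = 522873122

522873122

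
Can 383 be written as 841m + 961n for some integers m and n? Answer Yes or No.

By Bézout, 841m + 961n = 383 has integer solutions iff gcd(841, 961) | 383.
Euclid: 961 = 1·841 + 120; 841 = 7·120 + 1; 120 = 120·1 + 0. gcd = 1; 383 mod 1 = 0. Yes.

Yes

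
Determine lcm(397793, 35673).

1290042699

gcd first: 397793 = 11·35673 + 5390; 35673 = 6·5390 + 3333; 5390 = 1·3333 + 2057; 3333 = 1·2057 + 1276; 2057 = 1·1276 + 781; 1276 = 1·781 + 495; 781 = 1·495 + 286; 495 = 1·286 + 209; 286 = 1·209 + 77; 209 = 2·77 + 55; 77 = 1·55 + 22; 55 = 2·22 + 11; 22 = 2·11 + 0 → gcd = 11
lcm = 397793·35673/gcd = 14190469689/11 = 1290042699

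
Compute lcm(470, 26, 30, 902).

8266830

lcm(470, 26) = 470·26/gcd = 12220/2 = 6110
lcm(6110, 30) = 6110·30/gcd = 183300/10 = 18330
lcm(18330, 902) = 18330·902/gcd = 16533660/2 = 8266830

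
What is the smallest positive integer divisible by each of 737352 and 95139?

gcd first: 737352 = 7·95139 + 71379; 95139 = 1·71379 + 23760; 71379 = 3·23760 + 99; 23760 = 240·99 + 0 → gcd = 99
lcm = 737352·95139/gcd = 70150931928/99 = 708595272

708595272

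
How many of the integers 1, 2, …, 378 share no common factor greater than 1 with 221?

328

Prime factors of 221: 13, 17. Count integers ≤ 378 divisible by none of them.
By inclusion–exclusion: 378 − ⌊378/13⌋ − ⌊378/17⌋ + ⌊378/221⌋ = 328.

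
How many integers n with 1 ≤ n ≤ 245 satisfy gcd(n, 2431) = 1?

Prime factors of 2431: 11, 13, 17. Count integers ≤ 245 divisible by none of them.
By inclusion–exclusion: 245 − ⌊245/11⌋ − ⌊245/13⌋ − ⌊245/17⌋ + ⌊245/143⌋ + ⌊245/187⌋ + ⌊245/221⌋ − ⌊245/2431⌋ = 194.

194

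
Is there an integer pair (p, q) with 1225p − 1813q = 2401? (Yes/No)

gcd(1225, 1813): 1813 = 1·1225 + 588; 1225 = 2·588 + 49; 588 = 12·49 + 0 → 49
49 divides 2401, so a solution exists.

Yes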